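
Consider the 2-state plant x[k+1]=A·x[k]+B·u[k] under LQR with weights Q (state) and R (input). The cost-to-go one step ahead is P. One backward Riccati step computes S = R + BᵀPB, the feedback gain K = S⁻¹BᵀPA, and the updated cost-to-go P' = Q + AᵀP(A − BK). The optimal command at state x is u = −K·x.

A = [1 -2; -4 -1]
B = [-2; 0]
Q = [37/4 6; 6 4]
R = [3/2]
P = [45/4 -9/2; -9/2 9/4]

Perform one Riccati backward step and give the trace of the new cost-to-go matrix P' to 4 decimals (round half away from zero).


BᵀP = [-22.5000 9.0000]
S = R + BᵀPB = [3/2] + [45.0000] = [46.5000]
BᵀPA = [-58.5000 36.0000]
K = S⁻¹·BᵀPA = [-1.2581 0.7742]
A−BK = [-1.5161 -0.4516; -4.0000 -1.0000]
AᵀP(A−BK) = [9.6532 0.2903; 0.2903 1.3790]
P' = Q + AᵀP(A−BK) = [18.9032 6.2903; 6.2903 5.3790]
tr(P') = 24.2823

24.2823


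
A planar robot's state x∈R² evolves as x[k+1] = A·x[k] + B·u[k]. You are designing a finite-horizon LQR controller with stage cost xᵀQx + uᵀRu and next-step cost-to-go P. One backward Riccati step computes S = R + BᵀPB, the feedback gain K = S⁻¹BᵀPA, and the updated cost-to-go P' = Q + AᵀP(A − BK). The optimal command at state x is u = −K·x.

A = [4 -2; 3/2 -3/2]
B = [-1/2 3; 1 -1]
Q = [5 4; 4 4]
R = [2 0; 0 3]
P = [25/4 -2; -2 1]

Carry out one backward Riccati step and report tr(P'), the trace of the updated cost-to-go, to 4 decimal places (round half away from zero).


16.4287

BᵀP = [-5.1250 2.0000; 20.7500 -7.0000]
S = R + BᵀPB = [2 0; 0 3] + [4.5625 -17.3750; -17.3750 69.2500] = [6.5625 -17.3750; -17.3750 72.2500]
BᵀPA = [-17.5000 7.2500; 72.5000 -31.0000]
K = S⁻¹·BᵀPA = [-0.0272 -0.0860; 0.9969 -0.4497]
A−BK = [0.9956 -0.6938; 2.5241 -1.8638]
AᵀP(A−BK) = [5.4974 -3.1483; -3.1483 1.9313]
P' = Q + AᵀP(A−BK) = [10.4974 0.8517; 0.8517 5.9313]
tr(P') = 16.4287


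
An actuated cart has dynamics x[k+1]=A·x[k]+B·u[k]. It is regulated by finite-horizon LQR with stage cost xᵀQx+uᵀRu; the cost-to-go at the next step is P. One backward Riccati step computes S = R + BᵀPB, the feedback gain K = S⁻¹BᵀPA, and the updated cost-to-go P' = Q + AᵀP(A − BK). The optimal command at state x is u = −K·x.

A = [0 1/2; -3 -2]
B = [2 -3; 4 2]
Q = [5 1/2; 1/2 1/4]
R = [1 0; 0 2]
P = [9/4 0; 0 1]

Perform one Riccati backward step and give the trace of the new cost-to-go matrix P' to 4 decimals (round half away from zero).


6.1540

BᵀP = [4.5000 4.0000; -6.7500 2.0000]
S = R + BᵀPB = [1 0; 0 2] + [25.0000 -5.5000; -5.5000 24.2500] = [26.0000 -5.5000; -5.5000 26.2500]
BᵀPA = [-12.0000 -5.7500; -6.0000 -7.3750]
K = S⁻¹·BᵀPA = [-0.5335 -0.2936; -0.3404 -0.3425]
A−BK = [0.0460 0.0598; -0.1851 -0.1407]
AᵀP(A−BK) = [0.5554 0.4220; 0.4220 0.3486]
P' = Q + AᵀP(A−BK) = [5.5554 0.9220; 0.9220 0.5986]
tr(P') = 6.1540


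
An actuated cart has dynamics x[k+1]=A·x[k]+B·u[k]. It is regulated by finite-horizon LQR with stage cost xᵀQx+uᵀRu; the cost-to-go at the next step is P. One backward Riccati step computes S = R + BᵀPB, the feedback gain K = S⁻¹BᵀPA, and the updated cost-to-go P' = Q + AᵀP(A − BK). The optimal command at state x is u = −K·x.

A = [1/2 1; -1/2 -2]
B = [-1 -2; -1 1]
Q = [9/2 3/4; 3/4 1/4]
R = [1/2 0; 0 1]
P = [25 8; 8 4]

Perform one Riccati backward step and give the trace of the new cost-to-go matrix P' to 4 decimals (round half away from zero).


6.0635

BᵀP = [-33.0000 -12.0000; -42.0000 -12.0000]
S = R + BᵀPB = [1/2 0; 0 1] + [45.0000 54.0000; 54.0000 72.0000] = [45.5000 54.0000; 54.0000 73.0000]
BᵀPA = [-10.5000 -9.0000; -15.0000 -18.0000]
K = S⁻¹·BᵀPA = [0.1073 0.7768; -0.2848 -0.8212]
A−BK = [0.0376 0.1344; -0.1079 -0.4020]
AᵀP(A−BK) = [0.1039 0.3385; 0.3385 1.2096]
P' = Q + AᵀP(A−BK) = [4.6039 1.0885; 1.0885 1.4596]
tr(P') = 6.0635


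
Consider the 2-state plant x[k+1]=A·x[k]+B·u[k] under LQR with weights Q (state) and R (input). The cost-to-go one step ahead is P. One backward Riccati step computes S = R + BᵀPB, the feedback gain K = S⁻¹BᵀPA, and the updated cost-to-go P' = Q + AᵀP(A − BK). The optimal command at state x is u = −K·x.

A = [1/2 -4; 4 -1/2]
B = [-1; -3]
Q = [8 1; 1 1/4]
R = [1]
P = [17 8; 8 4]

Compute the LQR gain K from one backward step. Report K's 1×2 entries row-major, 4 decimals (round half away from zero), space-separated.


-0.9853 1.7059

BᵀP = [-41.0000 -20.0000]
S = R + BᵀPB = [1] + [101.0000] = [102.0000]
BᵀPA = [-100.5000 174.0000]
K = S⁻¹·BᵀPA = [-0.9853 1.7059]
A−BK = [-0.4853 -2.2941; 1.0441 4.6176]
AᵀP(A−BK) = [1.2279 -0.5588; -0.5588 8.1765]
P' = Q + AᵀP(A−BK) = [9.2279 0.4412; 0.4412 8.4265]
tr(P') = 17.6544


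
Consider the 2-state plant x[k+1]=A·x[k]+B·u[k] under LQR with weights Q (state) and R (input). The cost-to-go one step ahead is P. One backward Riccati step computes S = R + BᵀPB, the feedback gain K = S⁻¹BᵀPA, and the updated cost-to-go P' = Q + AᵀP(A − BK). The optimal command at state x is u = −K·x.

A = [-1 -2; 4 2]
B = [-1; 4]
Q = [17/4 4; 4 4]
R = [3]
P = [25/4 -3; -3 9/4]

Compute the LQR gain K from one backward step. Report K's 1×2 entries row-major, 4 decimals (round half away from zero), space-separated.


0.9567 0.8736

BᵀP = [-18.2500 12.0000]
S = R + BᵀPB = [3] + [66.2500] = [69.2500]
BᵀPA = [66.2500 60.5000]
K = S⁻¹·BᵀPA = [0.9567 0.8736]
A−BK = [-0.0433 -1.1264; 0.1733 -1.4946]
AᵀP(A−BK) = [2.8700 2.6209; 2.6209 5.1444]
P' = Q + AᵀP(A−BK) = [7.1200 6.6209; 6.6209 9.1444]
tr(P') = 16.2644


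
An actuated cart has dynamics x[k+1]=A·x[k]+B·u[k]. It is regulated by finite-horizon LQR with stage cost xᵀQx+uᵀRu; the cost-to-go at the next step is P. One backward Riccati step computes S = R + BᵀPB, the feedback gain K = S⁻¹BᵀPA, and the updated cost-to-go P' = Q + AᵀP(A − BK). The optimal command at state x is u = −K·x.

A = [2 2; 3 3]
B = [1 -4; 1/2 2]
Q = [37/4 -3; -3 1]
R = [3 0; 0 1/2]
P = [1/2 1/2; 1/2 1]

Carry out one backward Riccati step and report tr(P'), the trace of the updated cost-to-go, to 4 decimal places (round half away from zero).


BᵀP = [0.7500 1.0000; -1.0000 0.0000]
S = R + BᵀPB = [3 0; 0 1/2] + [1.2500 -1.0000; -1.0000 4.0000] = [4.2500 -1.0000; -1.0000 4.5000]
BᵀPA = [4.5000 4.5000; -2.0000 -2.0000]
K = S⁻¹·BᵀPA = [1.0069 1.0069; -0.2207 -0.2207]
A−BK = [0.1103 0.1103; 2.9379 2.9379]
AᵀP(A−BK) = [12.0276 12.0276; 12.0276 12.0276]
P' = Q + AᵀP(A−BK) = [21.2776 9.0276; 9.0276 13.0276]
tr(P') = 34.3052

34.3052


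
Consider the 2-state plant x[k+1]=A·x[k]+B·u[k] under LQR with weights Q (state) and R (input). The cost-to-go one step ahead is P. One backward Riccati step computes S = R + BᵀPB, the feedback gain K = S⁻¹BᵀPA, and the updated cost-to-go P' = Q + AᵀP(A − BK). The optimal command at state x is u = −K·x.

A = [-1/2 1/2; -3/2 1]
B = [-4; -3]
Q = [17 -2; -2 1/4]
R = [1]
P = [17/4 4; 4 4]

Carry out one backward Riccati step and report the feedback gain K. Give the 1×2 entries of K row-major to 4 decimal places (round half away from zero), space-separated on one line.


0.2811 -0.2114

BᵀP = [-29.0000 -28.0000]
S = R + BᵀPB = [1] + [200.0000] = [201.0000]
BᵀPA = [56.5000 -42.5000]
K = S⁻¹·BᵀPA = [0.2811 -0.2114]
A−BK = [0.6244 -0.3458; -0.6567 0.3657]
AᵀP(A−BK) = [0.1807 -0.1160; -0.1160 0.0762]
P' = Q + AᵀP(A−BK) = [17.1807 -2.1160; -2.1160 0.3262]
tr(P') = 17.5068


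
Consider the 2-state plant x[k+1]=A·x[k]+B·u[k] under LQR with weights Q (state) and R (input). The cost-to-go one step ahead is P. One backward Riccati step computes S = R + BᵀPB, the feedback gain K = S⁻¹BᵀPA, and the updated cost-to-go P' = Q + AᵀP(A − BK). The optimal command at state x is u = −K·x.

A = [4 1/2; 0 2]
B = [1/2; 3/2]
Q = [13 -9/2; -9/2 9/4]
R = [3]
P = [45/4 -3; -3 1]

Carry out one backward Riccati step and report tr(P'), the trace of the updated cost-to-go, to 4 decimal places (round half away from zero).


BᵀP = [1.1250 0.0000]
S = R + BᵀPB = [3] + [0.5625] = [3.5625]
BᵀPA = [4.5000 0.5625]
K = S⁻¹·BᵀPA = [1.2632 0.1579]
A−BK = [3.3684 0.4211; -1.8947 1.7632]
AᵀP(A−BK) = [174.3158 -2.2105; -2.2105 0.7237]
P' = Q + AᵀP(A−BK) = [187.3158 -6.7105; -6.7105 2.9737]
tr(P') = 190.2895

190.2895


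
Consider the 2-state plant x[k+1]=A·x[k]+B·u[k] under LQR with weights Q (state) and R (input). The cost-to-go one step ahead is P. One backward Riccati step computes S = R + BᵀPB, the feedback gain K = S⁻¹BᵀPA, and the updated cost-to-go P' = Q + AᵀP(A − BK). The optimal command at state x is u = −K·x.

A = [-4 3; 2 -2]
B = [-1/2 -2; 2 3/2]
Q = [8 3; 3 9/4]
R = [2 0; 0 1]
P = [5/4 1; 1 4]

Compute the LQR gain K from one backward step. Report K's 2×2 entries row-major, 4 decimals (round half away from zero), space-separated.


-0.2213 -0.0587 1.5423 -1.1668

BᵀP = [1.3750 7.5000; -1.0000 4.0000]
S = R + BᵀPB = [2 0; 0 1] + [14.3125 8.5000; 8.5000 8.0000] = [16.3125 8.5000; 8.5000 9.0000]
BᵀPA = [9.5000 -10.8750; 12.0000 -11.0000]
K = S⁻¹·BᵀPA = [-0.2213 -0.0587; 1.5423 -1.1668]
A−BK = [-1.0260 0.6370; 0.1291 -0.1324]
AᵀP(A−BK) = [3.5943 -2.4409; -2.4409 1.7770]
P' = Q + AᵀP(A−BK) = [11.5943 0.5591; 0.5591 4.0270]
tr(P') = 15.6213


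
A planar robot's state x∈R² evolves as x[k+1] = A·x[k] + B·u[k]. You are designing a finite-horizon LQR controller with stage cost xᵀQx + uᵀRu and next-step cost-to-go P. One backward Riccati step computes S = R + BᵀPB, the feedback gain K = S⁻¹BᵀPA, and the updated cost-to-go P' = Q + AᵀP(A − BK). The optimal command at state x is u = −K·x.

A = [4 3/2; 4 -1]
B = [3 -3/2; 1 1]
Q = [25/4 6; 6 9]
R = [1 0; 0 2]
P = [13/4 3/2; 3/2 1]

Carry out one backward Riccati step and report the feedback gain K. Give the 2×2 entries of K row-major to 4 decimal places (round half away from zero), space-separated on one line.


1.7119 0.2176 0.1674 -0.2301

BᵀP = [11.2500 5.5000; -3.3750 -1.2500]
S = R + BᵀPB = [1 0; 0 2] + [39.2500 -11.3750; -11.3750 3.8125] = [40.2500 -11.3750; -11.3750 5.8125]
BᵀPA = [67.0000 11.3750; -18.5000 -3.8125]
K = S⁻¹·BᵀPA = [1.7119 0.2176; 0.1674 -0.2301]
A−BK = [-0.8846 0.5021; 2.1207 -0.9874]
AᵀP(A−BK) = [4.3993 -0.3347; -0.3347 0.4603]
P' = Q + AᵀP(A−BK) = [10.6493 5.6653; 5.6653 9.4603]
tr(P') = 20.1095


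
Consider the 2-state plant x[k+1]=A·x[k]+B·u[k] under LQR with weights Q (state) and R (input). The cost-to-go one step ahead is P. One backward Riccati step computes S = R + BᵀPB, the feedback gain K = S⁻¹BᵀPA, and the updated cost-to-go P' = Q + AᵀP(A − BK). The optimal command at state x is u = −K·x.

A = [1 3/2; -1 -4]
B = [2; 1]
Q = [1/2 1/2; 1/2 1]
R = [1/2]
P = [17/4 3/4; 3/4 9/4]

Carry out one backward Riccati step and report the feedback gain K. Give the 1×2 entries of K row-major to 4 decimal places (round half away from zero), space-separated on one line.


BᵀP = [9.2500 3.7500]
S = R + BᵀPB = [1/2] + [22.2500] = [22.7500]
BᵀPA = [5.5000 -1.1250]
K = S⁻¹·BᵀPA = [0.2418 -0.0495]
A−BK = [0.5165 1.5989; -1.2418 -3.9505]
AᵀP(A−BK) = [3.6703 11.5220; 11.5220 36.5069]
P' = Q + AᵀP(A−BK) = [4.1703 12.0220; 12.0220 37.5069]
tr(P') = 41.6772

0.2418 -0.0495


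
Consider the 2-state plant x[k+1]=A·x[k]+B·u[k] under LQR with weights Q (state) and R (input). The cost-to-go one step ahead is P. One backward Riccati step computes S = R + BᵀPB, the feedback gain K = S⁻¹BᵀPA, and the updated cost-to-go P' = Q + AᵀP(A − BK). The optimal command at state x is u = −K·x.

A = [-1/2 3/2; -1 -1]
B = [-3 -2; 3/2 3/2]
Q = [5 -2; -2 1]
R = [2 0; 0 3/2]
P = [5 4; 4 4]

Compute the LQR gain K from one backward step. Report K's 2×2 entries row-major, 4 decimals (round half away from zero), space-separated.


0.6582 -0.2602 -0.2959 -0.2551

BᵀP = [-9.0000 -6.0000; -4.0000 -2.0000]
S = R + BᵀPB = [2 0; 0 3/2] + [18.0000 9.0000; 9.0000 5.0000] = [20.0000 9.0000; 9.0000 6.5000]
BᵀPA = [10.5000 -7.5000; 4.0000 -4.0000]
K = S⁻¹·BᵀPA = [0.6582 -0.2602; -0.2959 -0.2551]
A−BK = [0.8827 0.2092; -1.5434 -0.2270]
AᵀP(A−BK) = [3.5230 0.0026; 0.0026 0.2781]
P' = Q + AᵀP(A−BK) = [8.5230 -1.9974; -1.9974 1.2781]
tr(P') = 9.8010


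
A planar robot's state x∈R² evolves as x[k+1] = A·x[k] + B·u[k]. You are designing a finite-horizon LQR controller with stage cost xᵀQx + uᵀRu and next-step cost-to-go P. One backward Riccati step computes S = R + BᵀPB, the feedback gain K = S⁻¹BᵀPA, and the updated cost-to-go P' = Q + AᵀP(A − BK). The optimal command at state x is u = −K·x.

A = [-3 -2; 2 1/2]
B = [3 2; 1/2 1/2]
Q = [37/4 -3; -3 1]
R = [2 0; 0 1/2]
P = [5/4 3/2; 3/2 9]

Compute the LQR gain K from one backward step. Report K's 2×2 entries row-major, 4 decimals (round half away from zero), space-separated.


-0.6870 -0.3435 1.3511 0.1756

BᵀP = [4.5000 9.0000; 3.2500 7.5000]
S = R + BᵀPB = [2 0; 0 1/2] + [18.0000 13.5000; 13.5000 10.2500] = [20.0000 13.5000; 13.5000 10.7500]
BᵀPA = [4.5000 -4.5000; 5.2500 -2.7500]
K = S⁻¹·BᵀPA = [-0.6870 -0.3435; 1.3511 0.1756]
A−BK = [-3.6412 -1.3206; 1.6679 0.5840]
AᵀP(A−BK) = [25.2481 8.8740; 8.8740 3.1870]
P' = Q + AᵀP(A−BK) = [34.4981 5.8740; 5.8740 4.1870]
tr(P') = 38.6851


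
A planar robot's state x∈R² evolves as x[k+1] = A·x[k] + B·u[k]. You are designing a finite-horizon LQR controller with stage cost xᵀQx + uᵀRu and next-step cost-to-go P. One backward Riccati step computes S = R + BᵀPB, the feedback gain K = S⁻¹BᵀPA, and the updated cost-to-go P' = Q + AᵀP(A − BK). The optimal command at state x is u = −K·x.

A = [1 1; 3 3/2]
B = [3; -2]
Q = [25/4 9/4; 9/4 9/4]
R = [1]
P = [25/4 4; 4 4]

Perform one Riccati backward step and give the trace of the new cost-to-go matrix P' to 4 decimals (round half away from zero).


BᵀP = [10.7500 4.0000]
S = R + BᵀPB = [1] + [24.2500] = [25.2500]
BᵀPA = [22.7500 16.7500]
K = S⁻¹·BᵀPA = [0.9010 0.6634]
A−BK = [-1.7030 -0.9901; 4.8020 2.8267]
AᵀP(A−BK) = [45.7525 27.1584; 27.1584 16.1386]
P' = Q + AᵀP(A−BK) = [52.0025 29.4084; 29.4084 18.3886]
tr(P') = 70.3911

70.3911


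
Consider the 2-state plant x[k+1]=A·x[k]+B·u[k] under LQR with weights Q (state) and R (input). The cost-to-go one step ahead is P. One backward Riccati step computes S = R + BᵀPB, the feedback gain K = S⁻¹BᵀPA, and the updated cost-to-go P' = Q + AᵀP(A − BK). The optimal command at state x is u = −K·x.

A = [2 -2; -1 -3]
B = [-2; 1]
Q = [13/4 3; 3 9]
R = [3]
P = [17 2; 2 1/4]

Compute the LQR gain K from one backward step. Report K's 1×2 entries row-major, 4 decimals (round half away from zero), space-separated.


BᵀP = [-32.0000 -3.7500]
S = R + BᵀPB = [3] + [60.2500] = [63.2500]
BᵀPA = [-60.2500 75.2500]
K = S⁻¹·BᵀPA = [-0.9526 1.1897]
A−BK = [0.0949 0.3794; -0.0474 -4.1897]
AᵀP(A−BK) = [2.8577 -3.5692; -3.5692 4.7233]
P' = Q + AᵀP(A−BK) = [6.1077 -0.5692; -0.5692 13.7233]
tr(P') = 19.8310

-0.9526 1.1897


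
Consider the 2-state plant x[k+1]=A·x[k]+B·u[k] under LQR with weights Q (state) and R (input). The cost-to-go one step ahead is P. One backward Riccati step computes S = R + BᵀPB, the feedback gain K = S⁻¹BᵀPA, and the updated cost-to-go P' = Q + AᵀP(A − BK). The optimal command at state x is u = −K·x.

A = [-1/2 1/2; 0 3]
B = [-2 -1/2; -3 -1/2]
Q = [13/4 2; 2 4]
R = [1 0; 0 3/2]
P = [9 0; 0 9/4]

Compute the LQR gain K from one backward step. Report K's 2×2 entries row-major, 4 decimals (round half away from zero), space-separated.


0.1170 -0.6030 0.1860 0.4260

BᵀP = [-18.0000 -6.7500; -4.5000 -1.1250]
S = R + BᵀPB = [1 0; 0 3/2] + [56.2500 12.3750; 12.3750 2.8125] = [57.2500 12.3750; 12.3750 4.3125]
BᵀPA = [9.0000 -29.2500; 2.2500 -5.6250]
K = S⁻¹·BᵀPA = [0.1170 -0.6030; 0.1860 0.4260]
A−BK = [-0.1730 -0.4930; 0.4440 1.4040]
AᵀP(A−BK) = [0.7785 2.2185; 2.2185 7.2585]
P' = Q + AᵀP(A−BK) = [4.0285 4.2185; 4.2185 11.2585]
tr(P') = 15.2870


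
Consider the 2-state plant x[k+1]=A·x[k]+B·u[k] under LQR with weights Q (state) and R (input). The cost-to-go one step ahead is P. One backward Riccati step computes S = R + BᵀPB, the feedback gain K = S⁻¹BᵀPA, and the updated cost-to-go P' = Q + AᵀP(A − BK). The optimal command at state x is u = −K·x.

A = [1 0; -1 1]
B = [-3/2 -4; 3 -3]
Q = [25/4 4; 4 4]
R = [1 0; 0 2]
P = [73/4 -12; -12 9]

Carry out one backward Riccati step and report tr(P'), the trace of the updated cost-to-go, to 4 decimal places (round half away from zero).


BᵀP = [-63.3750 45.0000; -37.0000 21.0000]
S = R + BᵀPB = [1 0; 0 2] + [230.0625 118.5000; 118.5000 85.0000] = [231.0625 118.5000; 118.5000 87.0000]
BᵀPA = [-108.3750 45.0000; -58.0000 21.0000]
K = S⁻¹·BᵀPA = [-0.4217 0.2354; -0.0923 -0.0792]
A−BK = [-0.0017 0.0361; -0.0117 0.0561]
AᵀP(A−BK) = [0.1957 -0.0855; -0.0855 0.0715]
P' = Q + AᵀP(A−BK) = [6.4457 3.9145; 3.9145 4.0715]
tr(P') = 10.5172

10.5172


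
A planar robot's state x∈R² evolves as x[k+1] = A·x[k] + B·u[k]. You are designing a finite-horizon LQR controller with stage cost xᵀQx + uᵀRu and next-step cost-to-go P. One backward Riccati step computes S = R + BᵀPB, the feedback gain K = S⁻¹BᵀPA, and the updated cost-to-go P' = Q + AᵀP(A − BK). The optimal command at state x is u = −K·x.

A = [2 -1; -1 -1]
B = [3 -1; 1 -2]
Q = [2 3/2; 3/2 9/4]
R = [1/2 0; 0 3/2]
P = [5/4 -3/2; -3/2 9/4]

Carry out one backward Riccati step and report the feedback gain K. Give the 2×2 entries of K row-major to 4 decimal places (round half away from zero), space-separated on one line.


1.0211 -0.1187 0.7309 0.2639

BᵀP = [2.2500 -2.2500; 1.7500 -3.0000]
S = R + BᵀPB = [1/2 0; 0 3/2] + [4.5000 2.2500; 2.2500 4.2500] = [5.0000 2.2500; 2.2500 5.7500]
BᵀPA = [6.7500 0.0000; 6.5000 1.2500]
K = S⁻¹·BᵀPA = [1.0211 -0.1187; 0.7309 0.2639]
A−BK = [-0.3325 -0.3799; -0.5594 -0.3536]
AᵀP(A−BK) = [1.6069 0.3364; 0.3364 0.1702]
P' = Q + AᵀP(A−BK) = [3.6069 1.8364; 1.8364 2.4202]
tr(P') = 6.0270


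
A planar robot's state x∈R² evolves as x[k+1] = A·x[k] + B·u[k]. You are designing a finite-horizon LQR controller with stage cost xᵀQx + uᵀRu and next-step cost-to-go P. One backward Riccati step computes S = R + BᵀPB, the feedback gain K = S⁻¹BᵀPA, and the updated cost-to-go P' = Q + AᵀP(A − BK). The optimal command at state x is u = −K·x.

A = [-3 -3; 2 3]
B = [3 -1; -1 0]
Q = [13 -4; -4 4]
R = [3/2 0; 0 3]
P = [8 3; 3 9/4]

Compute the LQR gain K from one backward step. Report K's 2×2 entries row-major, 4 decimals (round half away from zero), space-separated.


-0.8571 -0.7992 0.0000 -0.1622

BᵀP = [21.0000 6.7500; -8.0000 -3.0000]
S = R + BᵀPB = [3/2 0; 0 3] + [56.2500 -21.0000; -21.0000 8.0000] = [57.7500 -21.0000; -21.0000 11.0000]
BᵀPA = [-49.5000 -42.7500; 18.0000 15.0000]
K = S⁻¹·BᵀPA = [-0.8571 -0.7992; 0.0000 -0.1622]
A−BK = [-0.4286 -0.7645; 1.1429 2.2008]
AᵀP(A−BK) = [2.5714 3.8571; 3.8571 6.5154]
P' = Q + AᵀP(A−BK) = [15.5714 -0.1429; -0.1429 10.5154]
tr(P') = 26.0869


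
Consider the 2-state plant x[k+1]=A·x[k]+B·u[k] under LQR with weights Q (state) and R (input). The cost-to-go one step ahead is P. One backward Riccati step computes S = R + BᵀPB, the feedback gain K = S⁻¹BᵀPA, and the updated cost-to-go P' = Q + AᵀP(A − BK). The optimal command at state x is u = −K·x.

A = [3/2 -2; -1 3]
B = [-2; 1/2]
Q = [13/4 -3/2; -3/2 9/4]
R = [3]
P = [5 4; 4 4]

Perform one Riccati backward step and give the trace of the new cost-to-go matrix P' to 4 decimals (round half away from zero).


14.2500

BᵀP = [-8.0000 -6.0000]
S = R + BᵀPB = [3] + [13.0000] = [16.0000]
BᵀPA = [-6.0000 -2.0000]
K = S⁻¹·BᵀPA = [-0.3750 -0.1250]
A−BK = [0.7500 -2.2500; -0.8125 3.0625]
AᵀP(A−BK) = [1.0000 -1.7500; -1.7500 7.7500]
P' = Q + AᵀP(A−BK) = [4.2500 -3.2500; -3.2500 10.0000]
tr(P') = 14.2500


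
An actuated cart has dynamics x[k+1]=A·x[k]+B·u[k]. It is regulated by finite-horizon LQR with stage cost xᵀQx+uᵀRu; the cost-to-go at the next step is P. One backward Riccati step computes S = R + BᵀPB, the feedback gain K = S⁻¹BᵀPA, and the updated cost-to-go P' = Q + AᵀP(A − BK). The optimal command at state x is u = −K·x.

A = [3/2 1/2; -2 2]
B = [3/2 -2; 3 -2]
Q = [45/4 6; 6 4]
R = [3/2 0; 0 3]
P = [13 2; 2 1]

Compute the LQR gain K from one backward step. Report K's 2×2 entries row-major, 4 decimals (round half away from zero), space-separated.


-0.3043 0.4286 -0.6957 0.0000

BᵀP = [25.5000 6.0000; -30.0000 -6.0000]
S = R + BᵀPB = [3/2 0; 0 3] + [56.2500 -63.0000; -63.0000 72.0000] = [57.7500 -63.0000; -63.0000 75.0000]
BᵀPA = [26.2500 24.7500; -33.0000 -27.0000]
K = S⁻¹·BᵀPA = [-0.3043 0.4286; -0.6957 0.0000]
A−BK = [0.5652 -0.1429; -2.4783 0.7143]
AᵀP(A−BK) = [6.2826 -1.5000; -1.5000 0.6429]
P' = Q + AᵀP(A−BK) = [17.5326 4.5000; 4.5000 4.6429]
tr(P') = 22.1755


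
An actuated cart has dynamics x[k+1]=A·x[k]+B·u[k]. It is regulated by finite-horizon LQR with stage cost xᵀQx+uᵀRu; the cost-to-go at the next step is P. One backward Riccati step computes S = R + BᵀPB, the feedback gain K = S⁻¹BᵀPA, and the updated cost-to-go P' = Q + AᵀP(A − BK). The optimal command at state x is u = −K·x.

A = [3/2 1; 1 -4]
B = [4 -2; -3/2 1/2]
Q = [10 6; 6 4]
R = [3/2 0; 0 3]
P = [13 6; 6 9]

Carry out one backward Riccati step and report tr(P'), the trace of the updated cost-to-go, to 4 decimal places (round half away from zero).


125.8474

BᵀP = [43.0000 10.5000; -23.0000 -7.5000]
S = R + BᵀPB = [3/2 0; 0 3] + [156.2500 -80.7500; -80.7500 42.2500] = [157.7500 -80.7500; -80.7500 45.2500]
BᵀPA = [75.0000 1.0000; -42.0000 7.0000]
K = S⁻¹·BᵀPA = [0.0036 0.9885; -0.9217 1.9186]
A−BK = [-0.3579 0.8834; 1.4663 -3.4766]
AᵀP(A−BK) = [17.2664 -40.0519; -40.0519 94.5811]
P' = Q + AᵀP(A−BK) = [27.2664 -34.0519; -34.0519 98.5811]
tr(P') = 125.8474


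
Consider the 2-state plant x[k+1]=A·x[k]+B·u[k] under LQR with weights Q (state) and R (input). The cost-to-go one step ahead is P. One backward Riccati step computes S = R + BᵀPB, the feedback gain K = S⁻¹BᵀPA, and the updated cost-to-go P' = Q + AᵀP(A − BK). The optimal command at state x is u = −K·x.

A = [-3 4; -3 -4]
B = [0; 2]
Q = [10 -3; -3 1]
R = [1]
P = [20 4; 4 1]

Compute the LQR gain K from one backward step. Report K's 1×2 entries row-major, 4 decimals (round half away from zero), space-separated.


BᵀP = [8.0000 2.0000]
S = R + BᵀPB = [1] + [4.0000] = [5.0000]
BᵀPA = [-30.0000 24.0000]
K = S⁻¹·BᵀPA = [-6.0000 4.8000]
A−BK = [-3.0000 4.0000; 9.0000 -13.6000]
AᵀP(A−BK) = [81.0000 -84.0000; -84.0000 92.8000]
P' = Q + AᵀP(A−BK) = [91.0000 -87.0000; -87.0000 93.8000]
tr(P') = 184.8000

-6.0000 4.8000


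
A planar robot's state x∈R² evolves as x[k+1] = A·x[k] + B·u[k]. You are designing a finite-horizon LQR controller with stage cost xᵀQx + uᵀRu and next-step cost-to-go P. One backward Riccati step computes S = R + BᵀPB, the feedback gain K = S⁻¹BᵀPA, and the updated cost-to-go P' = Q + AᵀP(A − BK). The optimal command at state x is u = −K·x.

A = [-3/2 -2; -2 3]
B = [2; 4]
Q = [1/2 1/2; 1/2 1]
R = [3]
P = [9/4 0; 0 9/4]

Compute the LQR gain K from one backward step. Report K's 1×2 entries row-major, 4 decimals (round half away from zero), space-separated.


-0.5156 0.3750

BᵀP = [4.5000 9.0000]
S = R + BᵀPB = [3] + [45.0000] = [48.0000]
BᵀPA = [-24.7500 18.0000]
K = S⁻¹·BᵀPA = [-0.5156 0.3750]
A−BK = [-0.4688 -2.7500; 0.0625 1.5000]
AᵀP(A−BK) = [1.3008 2.5313; 2.5313 22.5000]
P' = Q + AᵀP(A−BK) = [1.8008 3.0313; 3.0313 23.5000]
tr(P') = 25.3008


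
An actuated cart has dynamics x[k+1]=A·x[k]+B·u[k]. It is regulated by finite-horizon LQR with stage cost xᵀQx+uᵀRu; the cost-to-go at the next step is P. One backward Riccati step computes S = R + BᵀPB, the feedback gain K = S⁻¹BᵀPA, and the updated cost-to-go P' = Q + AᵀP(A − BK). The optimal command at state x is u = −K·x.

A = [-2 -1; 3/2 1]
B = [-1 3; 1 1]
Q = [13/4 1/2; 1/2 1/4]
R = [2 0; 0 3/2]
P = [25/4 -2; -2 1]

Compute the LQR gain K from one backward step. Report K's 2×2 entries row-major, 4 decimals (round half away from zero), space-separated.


0.6149 0.3612 -0.5909 -0.2972

BᵀP = [-8.2500 3.0000; 16.7500 -5.0000]
S = R + BᵀPB = [2 0; 0 3/2] + [11.2500 -21.7500; -21.7500 45.2500] = [13.2500 -21.7500; -21.7500 46.7500]
BᵀPA = [21.0000 11.2500; -41.0000 -21.7500]
K = S⁻¹·BᵀPA = [0.6149 0.3612; -0.5909 -0.2972]
A−BK = [0.3877 0.2528; 1.4761 0.9360]
AᵀP(A−BK) = [2.1091 1.2297; 1.2297 0.7225]
P' = Q + AᵀP(A−BK) = [5.3591 1.7297; 1.7297 0.9725]
tr(P') = 6.3316


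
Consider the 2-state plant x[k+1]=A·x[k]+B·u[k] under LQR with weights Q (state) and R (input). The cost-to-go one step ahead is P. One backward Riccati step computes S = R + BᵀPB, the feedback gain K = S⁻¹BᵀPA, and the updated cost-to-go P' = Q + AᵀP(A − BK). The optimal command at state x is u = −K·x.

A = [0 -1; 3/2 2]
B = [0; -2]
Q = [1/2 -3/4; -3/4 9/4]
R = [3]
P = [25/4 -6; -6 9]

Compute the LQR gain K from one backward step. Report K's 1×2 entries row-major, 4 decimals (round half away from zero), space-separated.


BᵀP = [12.0000 -18.0000]
S = R + BᵀPB = [3] + [36.0000] = [39.0000]
BᵀPA = [-27.0000 -48.0000]
K = S⁻¹·BᵀPA = [-0.6923 -1.2308]
A−BK = [0.0000 -1.0000; 0.1154 -0.4615]
AᵀP(A−BK) = [1.5577 2.7692; 2.7692 7.1731]
P' = Q + AᵀP(A−BK) = [2.0577 2.0192; 2.0192 9.4231]
tr(P') = 11.4808

-0.6923 -1.2308


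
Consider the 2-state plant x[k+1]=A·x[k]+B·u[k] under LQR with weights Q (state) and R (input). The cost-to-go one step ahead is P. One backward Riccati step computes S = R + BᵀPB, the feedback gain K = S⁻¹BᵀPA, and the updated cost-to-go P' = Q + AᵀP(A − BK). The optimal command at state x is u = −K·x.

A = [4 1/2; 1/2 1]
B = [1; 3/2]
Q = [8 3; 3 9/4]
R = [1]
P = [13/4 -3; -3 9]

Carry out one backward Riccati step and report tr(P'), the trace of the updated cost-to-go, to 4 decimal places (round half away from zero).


53.0171

BᵀP = [-1.2500 10.5000]
S = R + BᵀPB = [1] + [14.5000] = [15.5000]
BᵀPA = [0.2500 9.8750]
K = S⁻¹·BᵀPA = [0.0161 0.6371]
A−BK = [3.9839 -0.1371; 0.4758 0.0444]
AᵀP(A−BK) = [42.2460 -1.9093; -1.9093 0.5212]
P' = Q + AᵀP(A−BK) = [50.2460 1.0907; 1.0907 2.7712]
tr(P') = 53.0171


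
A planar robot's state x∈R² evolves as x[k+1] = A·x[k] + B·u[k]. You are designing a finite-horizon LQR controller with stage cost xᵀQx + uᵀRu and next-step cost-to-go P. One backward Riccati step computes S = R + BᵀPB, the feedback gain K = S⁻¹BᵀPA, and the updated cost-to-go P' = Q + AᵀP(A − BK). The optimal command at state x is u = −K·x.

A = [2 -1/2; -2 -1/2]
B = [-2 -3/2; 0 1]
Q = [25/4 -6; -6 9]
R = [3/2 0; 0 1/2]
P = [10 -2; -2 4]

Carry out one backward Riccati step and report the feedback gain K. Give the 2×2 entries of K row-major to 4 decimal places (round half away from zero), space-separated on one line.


0.2248 0.4403 -1.6862 -0.3021

BᵀP = [-20.0000 4.0000; -17.0000 7.0000]
S = R + BᵀPB = [3/2 0; 0 1/2] + [40.0000 34.0000; 34.0000 32.5000] = [41.5000 34.0000; 34.0000 33.0000]
BᵀPA = [-48.0000 8.0000; -48.0000 5.0000]
K = S⁻¹·BᵀPA = [0.2248 0.4403; -1.6862 -0.3021]
A−BK = [-0.0796 -0.0726; -0.3138 -0.1979]
AᵀP(A−BK) = [1.8548 0.6323; 0.6323 0.4883]
P' = Q + AᵀP(A−BK) = [8.1048 -5.3677; -5.3677 9.4883]
tr(P') = 17.5931


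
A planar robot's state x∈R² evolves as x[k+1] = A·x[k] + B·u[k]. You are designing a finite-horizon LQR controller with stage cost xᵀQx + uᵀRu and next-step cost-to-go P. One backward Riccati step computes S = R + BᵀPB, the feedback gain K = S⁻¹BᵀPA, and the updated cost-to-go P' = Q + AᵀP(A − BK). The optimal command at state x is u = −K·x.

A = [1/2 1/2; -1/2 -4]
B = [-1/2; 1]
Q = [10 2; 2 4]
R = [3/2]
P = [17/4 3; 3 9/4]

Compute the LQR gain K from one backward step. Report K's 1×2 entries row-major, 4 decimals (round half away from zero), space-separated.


BᵀP = [0.8750 0.7500]
S = R + BᵀPB = [3/2] + [0.3125] = [1.8125]
BᵀPA = [0.0625 -2.5625]
K = S⁻¹·BᵀPA = [0.0345 -1.4138]
A−BK = [0.5172 -0.2069; -0.5345 -2.5862]
AᵀP(A−BK) = [0.1228 -1.0991; -1.0991 21.4397]
P' = Q + AᵀP(A−BK) = [10.1228 0.9009; 0.9009 25.4397]
tr(P') = 35.5625

0.0345 -1.4138


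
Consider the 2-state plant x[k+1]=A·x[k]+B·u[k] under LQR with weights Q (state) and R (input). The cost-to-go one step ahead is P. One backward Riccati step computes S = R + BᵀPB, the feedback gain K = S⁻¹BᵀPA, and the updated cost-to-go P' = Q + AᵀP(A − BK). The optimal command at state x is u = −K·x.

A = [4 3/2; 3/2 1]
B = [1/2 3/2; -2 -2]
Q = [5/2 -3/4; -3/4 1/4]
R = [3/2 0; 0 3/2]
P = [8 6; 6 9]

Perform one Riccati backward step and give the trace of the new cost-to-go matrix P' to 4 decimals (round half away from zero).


60.0389

BᵀP = [-8.0000 -15.0000; 0.0000 -9.0000]
S = R + BᵀPB = [3/2 0; 0 3/2] + [26.0000 18.0000; 18.0000 18.0000] = [27.5000 18.0000; 18.0000 19.5000]
BᵀPA = [-54.5000 -27.0000; -13.5000 -9.0000]
K = S⁻¹·BᵀPA = [-3.8622 -1.7173; 2.8728 1.1237]
A−BK = [1.6219 0.6731; -0.4788 -0.1873]
AᵀP(A−BK) = [48.5433 20.5760; 20.5760 8.7456]
P' = Q + AᵀP(A−BK) = [51.0433 19.8260; 19.8260 8.9956]
tr(P') = 60.0389


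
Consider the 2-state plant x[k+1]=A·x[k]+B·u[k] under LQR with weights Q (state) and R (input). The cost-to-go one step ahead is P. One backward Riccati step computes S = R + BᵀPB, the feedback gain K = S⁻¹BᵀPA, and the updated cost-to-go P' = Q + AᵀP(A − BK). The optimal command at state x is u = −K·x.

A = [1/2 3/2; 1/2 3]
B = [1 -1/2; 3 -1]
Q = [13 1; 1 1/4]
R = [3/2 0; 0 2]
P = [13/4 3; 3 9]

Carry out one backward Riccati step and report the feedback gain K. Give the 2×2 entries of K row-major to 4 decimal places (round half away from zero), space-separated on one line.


BᵀP = [12.2500 30.0000; -4.6250 -10.5000]
S = R + BᵀPB = [3/2 0; 0 2] + [102.2500 -36.1250; -36.1250 12.8125] = [103.7500 -36.1250; -36.1250 14.8125]
BᵀPA = [21.1250 108.3750; -7.5625 -38.4375]
K = S⁻¹·BᵀPA = [0.1714 0.9351; -0.0926 -0.3143]
A−BK = [0.2823 0.4077; -0.1067 -0.1197]
AᵀP(A−BK) = [0.2420 0.5558; 0.5558 1.8857]
P' = Q + AᵀP(A−BK) = [13.2420 1.5558; 1.5558 2.1357]
tr(P') = 15.3776

0.1714 0.9351 -0.0926 -0.3143


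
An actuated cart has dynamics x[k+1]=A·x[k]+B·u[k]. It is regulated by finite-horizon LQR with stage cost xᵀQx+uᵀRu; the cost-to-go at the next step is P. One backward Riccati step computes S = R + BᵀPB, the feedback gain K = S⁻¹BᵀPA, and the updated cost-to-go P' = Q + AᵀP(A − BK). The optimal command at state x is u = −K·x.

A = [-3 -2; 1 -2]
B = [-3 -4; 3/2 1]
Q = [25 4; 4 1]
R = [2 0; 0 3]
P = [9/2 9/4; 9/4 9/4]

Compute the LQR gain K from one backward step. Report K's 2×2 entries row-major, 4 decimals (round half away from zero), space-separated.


0.4008 -0.2953 0.4324 0.9445

BᵀP = [-10.1250 -3.3750; -15.7500 -6.7500]
S = R + BᵀPB = [2 0; 0 3] + [25.3125 37.1250; 37.1250 56.2500] = [27.3125 37.1250; 37.1250 59.2500]
BᵀPA = [27.0000 27.0000; 40.5000 45.0000]
K = S⁻¹·BᵀPA = [0.4008 -0.2953; 0.4324 0.9445]
A−BK = [-0.0680 0.8922; -0.0336 -2.5016]
AᵀP(A−BK) = [0.9158 1.2199; 1.2199 10.4695]
P' = Q + AᵀP(A−BK) = [25.9158 5.2199; 5.2199 11.4695]
tr(P') = 37.3854


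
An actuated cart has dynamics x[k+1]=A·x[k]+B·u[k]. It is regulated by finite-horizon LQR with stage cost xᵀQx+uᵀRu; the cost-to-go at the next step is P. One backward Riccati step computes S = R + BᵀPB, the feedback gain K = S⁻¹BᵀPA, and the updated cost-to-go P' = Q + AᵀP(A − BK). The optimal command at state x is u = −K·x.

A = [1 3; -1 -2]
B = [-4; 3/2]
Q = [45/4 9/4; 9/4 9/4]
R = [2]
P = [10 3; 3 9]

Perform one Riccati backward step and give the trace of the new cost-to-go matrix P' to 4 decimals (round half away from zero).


25.1547

BᵀP = [-35.5000 1.5000]
S = R + BᵀPB = [2] + [144.2500] = [146.2500]
BᵀPA = [-37.0000 -109.5000]
K = S⁻¹·BᵀPA = [-0.2530 -0.7487]
A−BK = [-0.0120 0.0051; -0.6205 -0.8769]
AᵀP(A−BK) = [3.6393 5.2974; 5.2974 8.0154]
P' = Q + AᵀP(A−BK) = [14.8893 7.5474; 7.5474 10.2654]
tr(P') = 25.1547


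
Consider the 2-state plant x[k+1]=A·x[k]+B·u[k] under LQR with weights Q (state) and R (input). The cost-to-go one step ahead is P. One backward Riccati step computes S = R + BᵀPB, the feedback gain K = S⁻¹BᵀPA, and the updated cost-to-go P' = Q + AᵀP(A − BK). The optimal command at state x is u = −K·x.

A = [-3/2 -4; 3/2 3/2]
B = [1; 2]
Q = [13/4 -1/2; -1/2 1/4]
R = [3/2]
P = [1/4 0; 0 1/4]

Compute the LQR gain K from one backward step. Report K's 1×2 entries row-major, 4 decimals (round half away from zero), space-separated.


BᵀP = [0.2500 0.5000]
S = R + BᵀPB = [3/2] + [1.2500] = [2.7500]
BᵀPA = [0.3750 -0.2500]
K = S⁻¹·BᵀPA = [0.1364 -0.0909]
A−BK = [-1.6364 -3.9091; 1.2273 1.6818]
AᵀP(A−BK) = [1.0739 2.0966; 2.0966 4.5398]
P' = Q + AᵀP(A−BK) = [4.3239 1.5966; 1.5966 4.7898]
tr(P') = 9.1136

0.1364 -0.0909


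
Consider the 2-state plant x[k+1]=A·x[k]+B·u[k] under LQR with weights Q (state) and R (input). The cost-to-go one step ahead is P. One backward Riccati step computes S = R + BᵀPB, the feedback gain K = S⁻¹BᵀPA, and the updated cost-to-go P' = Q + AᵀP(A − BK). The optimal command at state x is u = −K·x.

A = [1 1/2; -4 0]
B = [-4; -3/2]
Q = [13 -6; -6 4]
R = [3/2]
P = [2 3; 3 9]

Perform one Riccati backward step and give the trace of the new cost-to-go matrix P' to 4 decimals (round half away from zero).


49.8141

BᵀP = [-12.5000 -25.5000]
S = R + BᵀPB = [3/2] + [88.2500] = [89.7500]
BᵀPA = [89.5000 -6.2500]
K = S⁻¹·BᵀPA = [0.9972 -0.0696]
A−BK = [4.9889 0.2214; -2.5042 -0.1045]
AᵀP(A−BK) = [32.7493 1.2326; 1.2326 0.0648]
P' = Q + AᵀP(A−BK) = [45.7493 -4.7674; -4.7674 4.0648]
tr(P') = 49.8141


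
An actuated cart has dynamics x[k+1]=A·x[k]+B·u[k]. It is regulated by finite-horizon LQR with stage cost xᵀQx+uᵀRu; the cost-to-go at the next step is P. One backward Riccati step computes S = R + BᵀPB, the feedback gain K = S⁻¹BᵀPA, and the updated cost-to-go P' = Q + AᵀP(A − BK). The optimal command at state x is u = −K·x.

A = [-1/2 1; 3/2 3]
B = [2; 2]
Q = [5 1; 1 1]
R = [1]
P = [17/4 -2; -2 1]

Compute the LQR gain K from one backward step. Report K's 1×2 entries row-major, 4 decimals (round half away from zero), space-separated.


BᵀP = [4.5000 -2.0000]
S = R + BᵀPB = [1] + [5.0000] = [6.0000]
BᵀPA = [-5.2500 -1.5000]
K = S⁻¹·BᵀPA = [-0.8750 -0.2500]
A−BK = [1.2500 1.5000; 3.2500 3.5000]
AᵀP(A−BK) = [1.7188 1.0625; 1.0625 0.8750]
P' = Q + AᵀP(A−BK) = [6.7188 2.0625; 2.0625 1.8750]
tr(P') = 8.5938

-0.8750 -0.2500


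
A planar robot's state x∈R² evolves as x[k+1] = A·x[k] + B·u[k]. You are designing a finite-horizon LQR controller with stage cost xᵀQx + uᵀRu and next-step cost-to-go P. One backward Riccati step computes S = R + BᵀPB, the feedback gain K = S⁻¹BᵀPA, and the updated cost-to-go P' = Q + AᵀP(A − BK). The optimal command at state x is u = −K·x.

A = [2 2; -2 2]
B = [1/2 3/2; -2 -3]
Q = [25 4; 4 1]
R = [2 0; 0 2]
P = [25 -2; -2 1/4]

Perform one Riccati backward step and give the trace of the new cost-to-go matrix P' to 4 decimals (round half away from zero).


BᵀP = [16.5000 -1.5000; 43.5000 -3.7500]
S = R + BᵀPB = [2 0; 0 2] + [11.2500 29.2500; 29.2500 76.5000] = [13.2500 29.2500; 29.2500 78.5000]
BᵀPA = [36.0000 30.0000; 94.5000 79.5000]
K = S⁻¹·BᵀPA = [0.3353 0.1605; 1.0789 0.9529]
A−BK = [0.2140 0.4903; 1.9072 5.1798]
AᵀP(A−BK) = [2.9746 3.1697; 3.1697 4.4267]
P' = Q + AᵀP(A−BK) = [27.9746 7.1697; 7.1697 5.4267]
tr(P') = 33.4013

33.4013


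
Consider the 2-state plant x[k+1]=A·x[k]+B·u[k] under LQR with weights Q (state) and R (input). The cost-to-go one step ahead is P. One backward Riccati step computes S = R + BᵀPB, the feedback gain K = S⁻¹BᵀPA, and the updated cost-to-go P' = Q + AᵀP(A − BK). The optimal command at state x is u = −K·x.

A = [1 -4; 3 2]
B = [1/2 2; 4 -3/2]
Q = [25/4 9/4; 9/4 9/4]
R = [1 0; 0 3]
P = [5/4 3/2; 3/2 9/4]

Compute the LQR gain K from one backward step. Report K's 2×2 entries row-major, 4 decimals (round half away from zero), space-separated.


BᵀP = [6.6250 9.7500; 0.2500 -0.3750]
S = R + BᵀPB = [1 0; 0 3] + [42.3125 -1.3750; -1.3750 1.0625] = [43.3125 -1.3750; -1.3750 4.0625]
BᵀPA = [35.8750 -7.0000; -0.8750 -1.7500]
K = S⁻¹·BᵀPA = [0.8304 -0.1772; 0.0657 -0.4907]
A−BK = [0.4535 -2.9299; -0.2230 1.9727]
AᵀP(A−BK) = [0.7680 -0.5725; -0.5725 2.9008]
P' = Q + AᵀP(A−BK) = [7.0180 1.6775; 1.6775 5.1508]
tr(P') = 12.1689

0.8304 -0.1772 0.0657 -0.4907


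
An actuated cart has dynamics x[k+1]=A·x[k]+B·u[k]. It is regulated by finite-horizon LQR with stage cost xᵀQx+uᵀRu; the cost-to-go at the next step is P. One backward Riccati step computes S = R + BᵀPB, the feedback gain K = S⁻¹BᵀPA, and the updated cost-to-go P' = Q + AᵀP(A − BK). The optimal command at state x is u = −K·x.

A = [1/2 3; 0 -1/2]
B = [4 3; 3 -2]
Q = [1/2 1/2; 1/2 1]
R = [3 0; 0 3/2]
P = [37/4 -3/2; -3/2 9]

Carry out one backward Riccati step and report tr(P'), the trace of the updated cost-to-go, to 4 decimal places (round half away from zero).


2.3523

BᵀP = [32.5000 21.0000; 30.7500 -22.5000]
S = R + BᵀPB = [3 0; 0 3/2] + [193.0000 55.5000; 55.5000 137.2500] = [196.0000 55.5000; 55.5000 138.7500]
BᵀPA = [16.2500 87.0000; 15.3750 103.5000]
K = S⁻¹·BᵀPA = [0.0581 0.2624; 0.0876 0.6410]
A−BK = [0.0049 0.0275; 0.0008 -0.0051]
AᵀP(A−BK) = [0.0218 0.1311; 0.1311 0.8305]
P' = Q + AᵀP(A−BK) = [0.5218 0.6311; 0.6311 1.8305]
tr(P') = 2.3523


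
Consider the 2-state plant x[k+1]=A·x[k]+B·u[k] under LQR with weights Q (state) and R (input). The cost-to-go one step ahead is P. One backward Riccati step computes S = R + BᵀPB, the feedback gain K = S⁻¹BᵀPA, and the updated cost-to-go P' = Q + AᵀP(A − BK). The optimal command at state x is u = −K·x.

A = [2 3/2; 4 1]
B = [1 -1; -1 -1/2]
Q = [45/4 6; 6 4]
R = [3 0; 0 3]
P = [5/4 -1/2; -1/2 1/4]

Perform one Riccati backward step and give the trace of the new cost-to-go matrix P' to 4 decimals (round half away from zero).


16.9631

BᵀP = [1.7500 -0.7500; -1.0000 0.3750]
S = R + BᵀPB = [3 0; 0 3] + [2.5000 -1.3750; -1.3750 0.8125] = [5.5000 -1.3750; -1.3750 3.8125]
BᵀPA = [0.5000 1.8750; -0.5000 -1.1250]
K = S⁻¹·BᵀPA = [0.0639 0.2936; -0.1081 -0.1892]
A−BK = [1.8280 1.0172; 4.0098 1.1990]
AᵀP(A−BK) = [0.9140 0.5086; 0.5086 0.7991]
P' = Q + AᵀP(A−BK) = [12.1640 6.5086; 6.5086 4.7991]
tr(P') = 16.9631


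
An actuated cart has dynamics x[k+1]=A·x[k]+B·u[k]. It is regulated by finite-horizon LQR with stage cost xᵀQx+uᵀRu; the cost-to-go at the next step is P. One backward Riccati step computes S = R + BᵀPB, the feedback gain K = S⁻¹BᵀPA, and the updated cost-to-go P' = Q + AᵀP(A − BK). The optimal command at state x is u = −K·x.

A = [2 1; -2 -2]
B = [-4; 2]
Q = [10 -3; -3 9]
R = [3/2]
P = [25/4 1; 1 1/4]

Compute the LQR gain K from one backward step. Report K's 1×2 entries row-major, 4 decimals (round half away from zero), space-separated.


-0.4509 -0.1850

BᵀP = [-23.0000 -3.5000]
S = R + BᵀPB = [3/2] + [85.0000] = [86.5000]
BᵀPA = [-39.0000 -16.0000]
K = S⁻¹·BᵀPA = [-0.4509 -0.1850]
A−BK = [0.1965 0.2601; -1.0983 -1.6301]
AᵀP(A−BK) = [0.4162 0.2861; 0.2861 0.2905]
P' = Q + AᵀP(A−BK) = [10.4162 -2.7139; -2.7139 9.2905]
tr(P') = 19.7066


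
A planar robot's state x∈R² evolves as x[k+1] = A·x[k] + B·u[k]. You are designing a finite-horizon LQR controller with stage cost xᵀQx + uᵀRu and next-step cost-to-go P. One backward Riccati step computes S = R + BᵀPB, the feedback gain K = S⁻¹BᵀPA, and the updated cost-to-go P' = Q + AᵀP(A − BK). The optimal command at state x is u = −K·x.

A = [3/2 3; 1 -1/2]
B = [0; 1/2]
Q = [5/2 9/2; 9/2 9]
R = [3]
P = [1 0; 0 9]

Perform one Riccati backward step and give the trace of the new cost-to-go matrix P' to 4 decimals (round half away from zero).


BᵀP = [0.0000 4.5000]
S = R + BᵀPB = [3] + [2.2500] = [5.2500]
BᵀPA = [4.5000 -2.2500]
K = S⁻¹·BᵀPA = [0.8571 -0.4286]
A−BK = [1.5000 3.0000; 0.5714 -0.2857]
AᵀP(A−BK) = [7.3929 1.9286; 1.9286 10.2857]
P' = Q + AᵀP(A−BK) = [9.8929 6.4286; 6.4286 19.2857]
tr(P') = 29.1786

29.1786
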